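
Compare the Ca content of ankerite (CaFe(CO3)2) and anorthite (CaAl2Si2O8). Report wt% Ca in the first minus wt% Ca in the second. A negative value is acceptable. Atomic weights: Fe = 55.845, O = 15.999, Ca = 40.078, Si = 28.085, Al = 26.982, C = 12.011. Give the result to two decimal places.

4.15 percentage points

First mineral: 40.078 g Ca in 215.939 g formula = 18.56 wt% Ca.
Second mineral: 40.078 g Ca in 278.204 g formula = 14.41 wt% Ca.
18.56% − 14.41% gives a difference of 4.15 percentage points.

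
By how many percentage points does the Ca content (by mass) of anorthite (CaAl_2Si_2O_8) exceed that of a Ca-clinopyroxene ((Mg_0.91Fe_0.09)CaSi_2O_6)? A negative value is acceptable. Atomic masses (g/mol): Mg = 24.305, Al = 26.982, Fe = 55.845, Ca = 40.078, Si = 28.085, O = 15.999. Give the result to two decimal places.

-3.86 percentage points

M(CaAl_2Si_2O_8) = 278.204 g/mol, so wt% Ca = 40.078/278.204 × 100 = 14.41%.
M((Mg_0.91Fe_0.09)CaSi_2O_6) = 219.386 g/mol, so wt% Ca = 40.078/219.386 × 100 = 18.27%.
14.41 − 18.27 = -3.86 pp.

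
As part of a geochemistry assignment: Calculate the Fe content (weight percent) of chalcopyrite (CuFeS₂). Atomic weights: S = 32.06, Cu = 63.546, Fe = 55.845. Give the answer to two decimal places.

Formula mass = 1×63.546 + 1×55.845 + 2×32.06 = 183.511 g/mol, of which 55.845 g is Fe.
So Fe makes up 55.845/183.511 = 0.3043 of the mass, i.e. 30.43%.

30.43 weight percent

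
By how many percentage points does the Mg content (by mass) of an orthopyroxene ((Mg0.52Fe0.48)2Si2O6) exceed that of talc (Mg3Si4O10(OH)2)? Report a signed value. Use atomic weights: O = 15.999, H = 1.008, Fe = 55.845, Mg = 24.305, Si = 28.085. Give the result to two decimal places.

First mineral: 25.277 g Mg in 231.052 g formula = 10.94 wt% Mg.
Second mineral: 72.915 g Mg in 379.259 g formula = 19.23 wt% Mg.
10.94% − 19.23% gives a difference of -8.29 percentage points.

-8.29 percentage points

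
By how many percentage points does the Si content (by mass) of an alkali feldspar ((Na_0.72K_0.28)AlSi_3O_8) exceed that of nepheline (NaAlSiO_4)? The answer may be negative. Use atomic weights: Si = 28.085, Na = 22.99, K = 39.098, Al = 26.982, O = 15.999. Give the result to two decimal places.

M((Na_0.72K_0.28)AlSi_3O_8) = 266.729 g/mol, so wt% Si = 84.255/266.729 × 100 = 31.59%.
M(NaAlSiO_4) = 142.053 g/mol, so wt% Si = 28.085/142.053 × 100 = 19.77%.
31.59 − 19.77 = 11.82 pp.

11.82 percentage points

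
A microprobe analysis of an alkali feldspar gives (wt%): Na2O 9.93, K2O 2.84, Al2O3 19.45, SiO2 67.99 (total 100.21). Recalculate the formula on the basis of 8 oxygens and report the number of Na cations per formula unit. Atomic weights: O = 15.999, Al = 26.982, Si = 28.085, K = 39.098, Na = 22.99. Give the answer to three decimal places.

0.847 Na apfu

Na2O: 9.93/61.979 = 0.16022 mol → 0.32044 mol Na, 0.16022 mol O.
K2O: 2.84/94.195 = 0.03015 mol → 0.06030 mol K, 0.03015 mol O.
Al2O3: 19.45/101.961 = 0.19076 mol → 0.38152 mol Al, 0.57228 mol O.
SiO2: 67.99/60.083 = 1.13160 mol → 1.13160 mol Si, 2.26320 mol O.
Total oxygen = 3.02585 mol. Normalization factor = 8/3.02585 = 2.64389.
Na per 8 O = 0.32044 × 2.64389 = 0.847.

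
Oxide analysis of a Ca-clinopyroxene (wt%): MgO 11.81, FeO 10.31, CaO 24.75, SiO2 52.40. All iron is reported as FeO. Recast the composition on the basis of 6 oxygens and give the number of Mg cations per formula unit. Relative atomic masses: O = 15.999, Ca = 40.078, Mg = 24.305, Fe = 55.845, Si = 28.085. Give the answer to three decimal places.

11.81 wt% MgO ÷ 40.304 g/mol = 0.29302 mol, giving 0.29302 Mg and 0.29302 O.
10.31 wt% FeO ÷ 71.844 g/mol = 0.14351 mol, giving 0.14351 Fe and 0.14351 O.
24.75 wt% CaO ÷ 56.077 g/mol = 0.44136 mol, giving 0.44136 Ca and 0.44136 O.
52.40 wt% SiO2 ÷ 60.083 g/mol = 0.87213 mol, giving 0.87213 Si and 1.74426 O.
Oxygen sums to 2.62215; scaling by 6/2.62215 = 2.28820 puts the formula on 6 O.
Mg: 0.29302 × 2.28820 = 0.670 atoms per formula unit.

0.670 Mg apfu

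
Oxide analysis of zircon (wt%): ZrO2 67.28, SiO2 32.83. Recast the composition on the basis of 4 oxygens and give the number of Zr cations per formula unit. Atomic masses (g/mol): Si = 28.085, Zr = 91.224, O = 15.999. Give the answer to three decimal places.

1.000 Zr apfu

ZrO2: 67.28/123.222 = 0.54601 mol → 0.54601 mol Zr, 1.09202 mol O.
SiO2: 32.83/60.083 = 0.54641 mol → 0.54641 mol Si, 1.09282 mol O.
Total oxygen = 2.18484 mol. Normalization factor = 4/2.18484 = 1.83080.
Zr per 4 O = 0.54601 × 1.83080 = 1.000.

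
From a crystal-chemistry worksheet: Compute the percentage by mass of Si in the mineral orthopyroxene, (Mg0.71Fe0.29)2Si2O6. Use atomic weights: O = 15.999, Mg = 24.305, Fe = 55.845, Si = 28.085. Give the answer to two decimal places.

Formula mass = 1.42·24.305 + 0.58·55.845 + 2·28.085 + 6·15.999 = 219.067 g/mol, of which 56.170 g is Si.
So Si makes up 56.170/219.067 = 0.2564 of the mass, i.e. 25.64%.

25.64 wt%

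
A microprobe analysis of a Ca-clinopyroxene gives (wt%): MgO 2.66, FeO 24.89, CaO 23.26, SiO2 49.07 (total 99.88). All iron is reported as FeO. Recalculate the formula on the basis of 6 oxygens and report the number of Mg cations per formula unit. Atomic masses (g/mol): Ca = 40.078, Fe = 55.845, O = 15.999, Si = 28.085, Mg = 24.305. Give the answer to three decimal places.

MgO (M=40.304): mol = 0.06600; Mg = 0.06600, O = 0.06600.
FeO (M=71.844): mol = 0.34645; Fe = 0.34645, O = 0.34645.
CaO (M=56.077): mol = 0.41479; Ca = 0.41479, O = 0.41479.
SiO2 (M=60.083): mol = 0.81670; Si = 0.81670, O = 1.63340.
ΣO = 2.46064; factor = 6/ΣO = 2.43839.
Mg apfu = 0.06600 × 2.43839 = 0.161.

0.161 Mg apfu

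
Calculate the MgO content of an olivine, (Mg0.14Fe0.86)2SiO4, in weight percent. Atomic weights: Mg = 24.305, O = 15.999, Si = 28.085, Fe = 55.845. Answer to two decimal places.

M((Mg0.14Fe0.86)2SiO4) = 194.940 g/mol; M(MgO) = 40.304 g/mol.
Moles MgO per formula unit = 0.28 Mg ÷ 1 = 0.2800.
MgO fraction = (0.2800 × 40.304) / 194.940 = 11.285/194.940 = 0.0579.

5.79 wt%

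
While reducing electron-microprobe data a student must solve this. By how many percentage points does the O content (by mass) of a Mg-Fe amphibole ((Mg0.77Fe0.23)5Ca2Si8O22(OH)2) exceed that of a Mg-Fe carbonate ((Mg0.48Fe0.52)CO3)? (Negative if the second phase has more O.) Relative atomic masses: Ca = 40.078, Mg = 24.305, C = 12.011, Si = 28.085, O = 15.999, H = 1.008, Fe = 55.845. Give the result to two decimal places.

First mineral: 383.976 g O in 848.624 g formula = 45.25 wt% O.
Second mineral: 47.997 g O in 100.714 g formula = 47.66 wt% O.
45.25% − 47.66% gives a difference of -2.41 percentage points.

-2.41 percentage points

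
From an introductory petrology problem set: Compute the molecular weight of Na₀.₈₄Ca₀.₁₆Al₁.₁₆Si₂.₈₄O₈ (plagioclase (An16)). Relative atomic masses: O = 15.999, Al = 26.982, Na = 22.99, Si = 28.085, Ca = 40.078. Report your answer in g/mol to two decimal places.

264.78 g/mol

The formula mass is the sum 0.84×22.99 + 0.16×40.078 + 1.16×26.982 + 2.84×28.085 + 8×15.999.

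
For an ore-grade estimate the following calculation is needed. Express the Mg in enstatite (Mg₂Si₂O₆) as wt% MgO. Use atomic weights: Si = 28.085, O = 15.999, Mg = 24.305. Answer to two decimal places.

Molar mass of Mg₂Si₂O₆ = 2*24.305 + 2*28.085 + 6*15.999 = 200.774 g/mol.
Each formula unit contains 2 Mg, equivalent to 2/1 = 2.0000 mol MgO.
M(MgO) = 1×24.305 + 1×15.999 = 40.304 g/mol.
Mass of MgO per formula unit = 2.0000 × 40.304 = 80.608 g.
MgO wt% = 80.608 / 200.774 × 100 = 40.15%.

40.15 wt%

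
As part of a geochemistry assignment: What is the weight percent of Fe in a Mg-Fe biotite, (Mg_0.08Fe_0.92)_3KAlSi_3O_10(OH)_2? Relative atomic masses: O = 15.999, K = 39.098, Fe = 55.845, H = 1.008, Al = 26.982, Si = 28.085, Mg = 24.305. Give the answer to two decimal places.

M((Mg_0.08Fe_0.92)_3KAlSi_3O_10(OH)_2) = 504.304 g/mol.
Fe contributes 2.76 × 55.845 = 154.132 g per mole.
154.132/504.304 = 0.3056 → 30.56%.

30.56 wt%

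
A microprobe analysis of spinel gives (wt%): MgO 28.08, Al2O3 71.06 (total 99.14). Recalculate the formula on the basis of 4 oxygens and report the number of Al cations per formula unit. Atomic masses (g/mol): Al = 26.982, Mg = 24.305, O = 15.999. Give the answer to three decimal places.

28.08 wt% MgO ÷ 40.304 g/mol = 0.69671 mol, giving 0.69671 Mg and 0.69671 O.
71.06 wt% Al2O3 ÷ 101.961 g/mol = 0.69693 mol, giving 1.39386 Al and 2.09079 O.
Oxygen sums to 2.78750; scaling by 4/2.78750 = 1.43498 puts the formula on 4 O.
Al: 1.39386 × 1.43498 = 2.000 atoms per formula unit.

2.000 Al apfu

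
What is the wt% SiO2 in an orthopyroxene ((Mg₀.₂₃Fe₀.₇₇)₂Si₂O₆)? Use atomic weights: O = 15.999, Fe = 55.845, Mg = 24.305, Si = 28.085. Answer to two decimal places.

Formula mass = 249.346 g/mol.
2 Si → 2.0000 mol SiO2 per formula unit; M(SiO2) = 60.083, so SiO2 mass = 120.166 g.
120.166/249.346 × 100 = 48.19 wt%.

48.19 wt%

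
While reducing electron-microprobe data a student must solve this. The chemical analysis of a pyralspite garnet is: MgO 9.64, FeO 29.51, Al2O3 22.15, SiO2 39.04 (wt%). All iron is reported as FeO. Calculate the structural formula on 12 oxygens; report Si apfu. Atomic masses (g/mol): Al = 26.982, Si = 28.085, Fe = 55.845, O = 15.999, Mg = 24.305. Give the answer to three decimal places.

2.998 Si apfu

9.64 wt% MgO ÷ 40.304 g/mol = 0.23918 mol, giving 0.23918 Mg and 0.23918 O.
29.51 wt% FeO ÷ 71.844 g/mol = 0.41075 mol, giving 0.41075 Fe and 0.41075 O.
22.15 wt% Al2O3 ÷ 101.961 g/mol = 0.21724 mol, giving 0.43448 Al and 0.65172 O.
39.04 wt% SiO2 ÷ 60.083 g/mol = 0.64977 mol, giving 0.64977 Si and 1.29954 O.
Oxygen sums to 2.60119; scaling by 12/2.60119 = 4.61327 puts the formula on 12 O.
Si: 0.64977 × 4.61327 = 2.998 atoms per formula unit.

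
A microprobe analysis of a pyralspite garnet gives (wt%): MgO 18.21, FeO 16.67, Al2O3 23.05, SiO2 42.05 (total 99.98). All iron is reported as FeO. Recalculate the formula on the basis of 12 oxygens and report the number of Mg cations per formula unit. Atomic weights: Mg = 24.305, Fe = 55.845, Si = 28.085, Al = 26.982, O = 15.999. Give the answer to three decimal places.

1.963 Mg apfu

18.21 wt% MgO ÷ 40.304 g/mol = 0.45182 mol, giving 0.45182 Mg and 0.45182 O.
16.67 wt% FeO ÷ 71.844 g/mol = 0.23203 mol, giving 0.23203 Fe and 0.23203 O.
23.05 wt% Al2O3 ÷ 101.961 g/mol = 0.22607 mol, giving 0.45214 Al and 0.67821 O.
42.05 wt% SiO2 ÷ 60.083 g/mol = 0.69987 mol, giving 0.69987 Si and 1.39974 O.
Oxygen sums to 2.76180; scaling by 12/2.76180 = 4.34499 puts the formula on 12 O.
Mg: 0.45182 × 4.34499 = 1.963 atoms per formula unit.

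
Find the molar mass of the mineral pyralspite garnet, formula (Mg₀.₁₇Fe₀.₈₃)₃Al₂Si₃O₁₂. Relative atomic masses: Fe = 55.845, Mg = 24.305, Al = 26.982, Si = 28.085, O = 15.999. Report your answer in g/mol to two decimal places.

M = 0.51×24.305 + 2.49×55.845 + 2×26.982 + 3×28.085 + 12×15.999

481.66 g/mol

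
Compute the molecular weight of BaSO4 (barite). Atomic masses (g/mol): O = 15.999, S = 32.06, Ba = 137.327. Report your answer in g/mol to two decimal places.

Ba: 1 × 137.327 = 137.3270
S: 1 × 32.06 = 32.0600
O: 4 × 15.999 = 63.9960
Summing the contributions gives the formula mass.

233.38 g/mol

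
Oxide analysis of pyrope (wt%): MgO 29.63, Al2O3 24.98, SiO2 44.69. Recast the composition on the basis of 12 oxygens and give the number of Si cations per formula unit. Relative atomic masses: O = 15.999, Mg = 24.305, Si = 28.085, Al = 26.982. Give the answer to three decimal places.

MgO (M=40.304): mol = 0.73516; Mg = 0.73516, O = 0.73516.
Al2O3 (M=101.961): mol = 0.24500; Al = 0.49000, O = 0.73500.
SiO2 (M=60.083): mol = 0.74380; Si = 0.74380, O = 1.48760.
ΣO = 2.95776; factor = 12/ΣO = 4.05712.
Si apfu = 0.74380 × 4.05712 = 3.018.

3.018 Si apfu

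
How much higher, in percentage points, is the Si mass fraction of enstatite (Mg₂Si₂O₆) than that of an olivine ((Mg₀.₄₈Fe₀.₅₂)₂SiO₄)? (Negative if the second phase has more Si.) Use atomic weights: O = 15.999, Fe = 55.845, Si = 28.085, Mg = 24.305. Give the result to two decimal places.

M(Mg₂Si₂O₆) = 200.774 g/mol, so wt% Si = 56.170/200.774 × 100 = 27.98%.
M((Mg₀.₄₈Fe₀.₅₂)₂SiO₄) = 173.493 g/mol, so wt% Si = 28.085/173.493 × 100 = 16.19%.
27.98 − 16.19 = 11.79 pp.

11.79 percentage points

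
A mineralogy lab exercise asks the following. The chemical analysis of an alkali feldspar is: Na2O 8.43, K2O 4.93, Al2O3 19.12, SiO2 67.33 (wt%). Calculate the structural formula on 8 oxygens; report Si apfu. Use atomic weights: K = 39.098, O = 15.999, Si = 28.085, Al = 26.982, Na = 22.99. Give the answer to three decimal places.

Na2O: 8.43/61.979 = 0.13601 mol → 0.27202 mol Na, 0.13601 mol O.
K2O: 4.93/94.195 = 0.05234 mol → 0.10468 mol K, 0.05234 mol O.
Al2O3: 19.12/101.961 = 0.18752 mol → 0.37504 mol Al, 0.56256 mol O.
SiO2: 67.33/60.083 = 1.12062 mol → 1.12062 mol Si, 2.24124 mol O.
Total oxygen = 2.99215 mol. Normalization factor = 8/2.99215 = 2.67366.
Si per 8 O = 1.12062 × 2.67366 = 2.996.

2.996 Si apfu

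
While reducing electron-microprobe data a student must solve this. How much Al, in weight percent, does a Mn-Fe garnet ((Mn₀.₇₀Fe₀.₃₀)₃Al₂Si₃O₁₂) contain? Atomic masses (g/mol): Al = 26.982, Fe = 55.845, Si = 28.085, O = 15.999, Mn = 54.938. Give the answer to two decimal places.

Formula mass = 2.10*54.938 + 0.90*55.845 + 2*26.982 + 3*28.085 + 12*15.999 = 495.837 g/mol, of which 53.964 g is Al.
So Al makes up 53.964/495.837 = 0.1088 of the mass, i.e. 10.88%.

10.88 weight percent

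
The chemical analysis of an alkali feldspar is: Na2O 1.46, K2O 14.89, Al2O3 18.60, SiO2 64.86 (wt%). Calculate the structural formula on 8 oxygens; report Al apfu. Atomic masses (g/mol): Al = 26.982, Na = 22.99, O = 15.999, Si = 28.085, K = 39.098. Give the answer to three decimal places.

Na2O (M=61.979): mol = 0.02356; Na = 0.04712, O = 0.02356.
K2O (M=94.195): mol = 0.15808; K = 0.31616, O = 0.15808.
Al2O3 (M=101.961): mol = 0.18242; Al = 0.36484, O = 0.54726.
SiO2 (M=60.083): mol = 1.07951; Si = 1.07951, O = 2.15902.
ΣO = 2.88792; factor = 8/ΣO = 2.77016.
Al apfu = 0.36484 × 2.77016 = 1.011.

1.011 Al apfu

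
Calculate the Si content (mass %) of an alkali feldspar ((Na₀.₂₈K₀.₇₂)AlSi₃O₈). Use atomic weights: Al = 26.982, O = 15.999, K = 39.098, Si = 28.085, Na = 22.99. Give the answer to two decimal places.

30.77 mass %

M((Na₀.₂₈K₀.₇₂)AlSi₃O₈) = 273.817 g/mol.
Si contributes 3 × 28.085 = 84.255 g per mole.
84.255/273.817 = 0.3077 → 30.77%.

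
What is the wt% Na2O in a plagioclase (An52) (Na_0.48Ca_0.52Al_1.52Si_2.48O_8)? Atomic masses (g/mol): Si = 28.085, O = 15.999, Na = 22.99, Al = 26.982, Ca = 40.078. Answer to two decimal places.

Molar mass of Na_0.48Ca_0.52Al_1.52Si_2.48O_8 = 0.48×22.99 + 0.52×40.078 + 1.52×26.982 + 2.48×28.085 + 8×15.999 = 270.531 g/mol.
Each formula unit contains 0.48 Na, equivalent to 0.48/2 = 0.2400 mol Na2O.
M(Na2O) = 2×22.99 + 1×15.999 = 61.979 g/mol.
Mass of Na2O per formula unit = 0.2400 × 61.979 = 14.875 g.
Na2O wt% = 14.875 / 270.531 × 100 = 5.50%.

5.50 wt%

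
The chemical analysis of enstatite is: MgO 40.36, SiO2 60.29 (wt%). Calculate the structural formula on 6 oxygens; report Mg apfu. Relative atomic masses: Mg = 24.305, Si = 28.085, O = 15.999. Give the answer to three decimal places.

1.997 Mg apfu

40.36 wt% MgO ÷ 40.304 g/mol = 1.00139 mol, giving 1.00139 Mg and 1.00139 O.
60.29 wt% SiO2 ÷ 60.083 g/mol = 1.00345 mol, giving 1.00345 Si and 2.00690 O.
Oxygen sums to 3.00829; scaling by 6/3.00829 = 1.99449 puts the formula on 6 O.
Mg: 1.00139 × 1.99449 = 1.997 atoms per formula unit.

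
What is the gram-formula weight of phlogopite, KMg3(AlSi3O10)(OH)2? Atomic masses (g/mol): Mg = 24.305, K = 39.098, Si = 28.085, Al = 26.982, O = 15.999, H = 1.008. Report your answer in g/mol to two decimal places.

417.25 g/mol

The formula mass is the sum 1*39.098 + 3*24.305 + 1*26.982 + 3*28.085 + 12*15.999 + 2*1.008.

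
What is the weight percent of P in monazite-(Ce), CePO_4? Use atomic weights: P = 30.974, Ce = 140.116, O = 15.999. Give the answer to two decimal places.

Molar mass of CePO_4: 1·140.116 + 1·30.974 + 4·15.999 = 235.086 g/mol.
Mass of P per formula unit: 1 × 30.974 = 30.974 g.
Weight fraction P = 30.974 / 235.086 = 0.1318.

13.18 wt%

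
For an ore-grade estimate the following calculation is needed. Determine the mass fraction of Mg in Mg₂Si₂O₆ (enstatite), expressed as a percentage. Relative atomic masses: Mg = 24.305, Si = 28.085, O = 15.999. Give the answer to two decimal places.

24.21 mass %

Formula mass = 2·24.305 + 2·28.085 + 6·15.999 = 200.774 g/mol, of which 48.610 g is Mg.
So Mg makes up 48.610/200.774 = 0.2421 of the mass, i.e. 24.21%.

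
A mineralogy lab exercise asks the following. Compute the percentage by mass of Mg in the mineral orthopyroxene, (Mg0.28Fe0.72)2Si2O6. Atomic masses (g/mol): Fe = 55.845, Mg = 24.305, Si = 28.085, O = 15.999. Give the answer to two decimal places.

Molar mass of (Mg0.28Fe0.72)2Si2O6: 0.56·24.305 + 1.44·55.845 + 2·28.085 + 6·15.999 = 246.192 g/mol.
Mass of Mg per formula unit: 0.56 × 24.305 = 13.611 g.
Weight fraction Mg = 13.611 / 246.192 = 0.0553.

5.53 weight percent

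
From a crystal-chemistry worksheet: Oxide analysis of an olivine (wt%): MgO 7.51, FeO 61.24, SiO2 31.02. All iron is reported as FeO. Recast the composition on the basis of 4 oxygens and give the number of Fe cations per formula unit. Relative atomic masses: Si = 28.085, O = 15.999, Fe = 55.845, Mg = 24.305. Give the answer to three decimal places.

MgO: 7.51/40.304 = 0.18633 mol → 0.18633 mol Mg, 0.18633 mol O.
FeO: 61.24/71.844 = 0.85240 mol → 0.85240 mol Fe, 0.85240 mol O.
SiO2: 31.02/60.083 = 0.51629 mol → 0.51629 mol Si, 1.03258 mol O.
Total oxygen = 2.07131 mol. Normalization factor = 4/2.07131 = 1.93115.
Fe per 4 O = 0.85240 × 1.93115 = 1.646.

1.646 Fe apfu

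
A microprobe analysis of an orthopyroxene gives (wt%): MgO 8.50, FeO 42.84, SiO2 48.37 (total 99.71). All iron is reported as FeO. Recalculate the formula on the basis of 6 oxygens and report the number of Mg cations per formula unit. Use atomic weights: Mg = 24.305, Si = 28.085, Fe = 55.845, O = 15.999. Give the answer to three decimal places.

0.523 Mg apfu

MgO (M=40.304): mol = 0.21090; Mg = 0.21090, O = 0.21090.
FeO (M=71.844): mol = 0.59629; Fe = 0.59629, O = 0.59629.
SiO2 (M=60.083): mol = 0.80505; Si = 0.80505, O = 1.61010.
ΣO = 2.41729; factor = 6/ΣO = 2.48212.
Mg apfu = 0.21090 × 2.48212 = 0.523.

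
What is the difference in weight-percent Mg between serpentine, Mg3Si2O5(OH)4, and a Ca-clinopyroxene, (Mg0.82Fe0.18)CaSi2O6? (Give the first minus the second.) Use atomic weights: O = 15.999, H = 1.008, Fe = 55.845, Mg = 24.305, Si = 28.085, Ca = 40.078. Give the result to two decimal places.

Mg in Mg3Si2O5(OH)4: molar mass 277.108 g/mol; 3×24.305 = 72.915 g → 26.31 wt%.
Mg in (Mg0.82Fe0.18)CaSi2O6: molar mass 222.224 g/mol; 0.82×24.305 = 19.930 g → 8.97 wt%.
Difference = 26.31 − 8.97 = 17.34 percentage points.

17.34 percentage points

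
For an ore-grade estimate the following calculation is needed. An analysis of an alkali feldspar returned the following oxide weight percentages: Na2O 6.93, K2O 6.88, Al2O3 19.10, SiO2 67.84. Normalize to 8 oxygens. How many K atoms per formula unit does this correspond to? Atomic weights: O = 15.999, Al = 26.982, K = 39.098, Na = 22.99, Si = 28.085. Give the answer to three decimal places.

Na2O: 6.93/61.979 = 0.11181 mol → 0.22362 mol Na, 0.11181 mol O.
K2O: 6.88/94.195 = 0.07304 mol → 0.14608 mol K, 0.07304 mol O.
Al2O3: 19.10/101.961 = 0.18733 mol → 0.37466 mol Al, 0.56199 mol O.
SiO2: 67.84/60.083 = 1.12910 mol → 1.12910 mol Si, 2.25820 mol O.
Total oxygen = 3.00504 mol. Normalization factor = 8/3.00504 = 2.66219.
K per 8 O = 0.14608 × 2.66219 = 0.389.

0.389 K apfu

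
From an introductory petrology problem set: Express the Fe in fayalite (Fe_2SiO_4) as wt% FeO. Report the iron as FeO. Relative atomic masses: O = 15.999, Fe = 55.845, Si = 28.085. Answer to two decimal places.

70.51 wt%

M(Fe_2SiO_4) = 203.771 g/mol; M(FeO) = 71.844 g/mol.
Moles FeO per formula unit = 2 Fe ÷ 1 = 2.0000.
FeO fraction = (2.0000 × 71.844) / 203.771 = 143.688/203.771 = 0.7051.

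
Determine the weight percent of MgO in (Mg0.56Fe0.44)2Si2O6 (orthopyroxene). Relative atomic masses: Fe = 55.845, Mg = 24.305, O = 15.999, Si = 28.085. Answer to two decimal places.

19.75 wt%

M((Mg0.56Fe0.44)2Si2O6) = 228.529 g/mol; M(MgO) = 40.304 g/mol.
Moles MgO per formula unit = 1.12 Mg ÷ 1 = 1.1200.
MgO fraction = (1.1200 × 40.304) / 228.529 = 45.140/228.529 = 0.1975.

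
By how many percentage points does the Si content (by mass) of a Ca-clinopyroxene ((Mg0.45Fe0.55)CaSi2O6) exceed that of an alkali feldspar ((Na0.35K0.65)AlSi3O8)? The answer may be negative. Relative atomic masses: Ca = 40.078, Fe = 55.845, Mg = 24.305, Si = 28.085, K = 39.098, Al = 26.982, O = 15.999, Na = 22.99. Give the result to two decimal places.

-6.88 percentage points

First mineral: 56.170 g Si in 233.894 g formula = 24.02 wt% Si.
Second mineral: 84.255 g Si in 272.689 g formula = 30.90 wt% Si.
24.02% − 30.90% gives a difference of -6.88 percentage points.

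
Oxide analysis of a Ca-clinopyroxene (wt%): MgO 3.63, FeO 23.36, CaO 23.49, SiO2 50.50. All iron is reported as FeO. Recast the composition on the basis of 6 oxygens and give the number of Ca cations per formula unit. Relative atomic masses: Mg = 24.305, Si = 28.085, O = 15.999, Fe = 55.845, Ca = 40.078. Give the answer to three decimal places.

MgO: 3.63/40.304 = 0.09007 mol → 0.09007 mol Mg, 0.09007 mol O.
FeO: 23.36/71.844 = 0.32515 mol → 0.32515 mol Fe, 0.32515 mol O.
CaO: 23.49/56.077 = 0.41889 mol → 0.41889 mol Ca, 0.41889 mol O.
SiO2: 50.50/60.083 = 0.84050 mol → 0.84050 mol Si, 1.68100 mol O.
Total oxygen = 2.51511 mol. Normalization factor = 6/2.51511 = 2.38558.
Ca per 6 O = 0.41889 × 2.38558 = 0.999.

0.999 Ca apfu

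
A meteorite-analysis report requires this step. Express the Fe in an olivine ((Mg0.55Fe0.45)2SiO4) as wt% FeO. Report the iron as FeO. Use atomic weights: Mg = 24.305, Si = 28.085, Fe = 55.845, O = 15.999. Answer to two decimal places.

38.24 wt%

M((Mg0.55Fe0.45)2SiO4) = 169.077 g/mol; M(FeO) = 71.844 g/mol.
Moles FeO per formula unit = 0.90 Fe ÷ 1 = 0.9000.
FeO fraction = (0.9000 × 71.844) / 169.077 = 64.660/169.077 = 0.3824.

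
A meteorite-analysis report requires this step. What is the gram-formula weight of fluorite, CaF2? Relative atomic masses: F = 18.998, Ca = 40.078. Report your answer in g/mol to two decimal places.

78.07 g/mol

Ca: 1 × 40.078 = 40.0780
F: 2 × 18.998 = 37.9960
Summing the contributions gives the formula mass.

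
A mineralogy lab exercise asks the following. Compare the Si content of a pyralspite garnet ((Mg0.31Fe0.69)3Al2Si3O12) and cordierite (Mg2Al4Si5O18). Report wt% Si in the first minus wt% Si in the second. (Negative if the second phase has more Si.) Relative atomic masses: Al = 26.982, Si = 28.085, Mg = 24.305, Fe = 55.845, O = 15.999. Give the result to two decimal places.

-6.02 percentage points

M((Mg0.31Fe0.69)3Al2Si3O12) = 468.410 g/mol, so wt% Si = 84.255/468.410 × 100 = 17.99%.
M(Mg2Al4Si5O18) = 584.945 g/mol, so wt% Si = 140.425/584.945 × 100 = 24.01%.
17.99 − 24.01 = -6.02 pp.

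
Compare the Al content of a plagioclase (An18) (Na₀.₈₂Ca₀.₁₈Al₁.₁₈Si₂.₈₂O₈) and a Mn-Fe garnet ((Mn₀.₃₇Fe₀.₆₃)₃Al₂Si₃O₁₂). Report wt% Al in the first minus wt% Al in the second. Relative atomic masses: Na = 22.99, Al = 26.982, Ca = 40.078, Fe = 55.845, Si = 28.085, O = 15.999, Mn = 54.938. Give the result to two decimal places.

1.15 percentage points

M(Na₀.₈₂Ca₀.₁₈Al₁.₁₈Si₂.₈₂O₈) = 265.096 g/mol, so wt% Al = 31.839/265.096 × 100 = 12.01%.
M((Mn₀.₃₇Fe₀.₆₃)₃Al₂Si₃O₁₂) = 496.735 g/mol, so wt% Al = 53.964/496.735 × 100 = 10.86%.
12.01 − 10.86 = 1.15 pp.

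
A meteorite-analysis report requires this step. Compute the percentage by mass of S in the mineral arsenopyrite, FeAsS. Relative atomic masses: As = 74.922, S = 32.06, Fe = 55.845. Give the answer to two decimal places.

Formula mass = 1×55.845 + 1×74.922 + 1×32.06 = 162.827 g/mol, of which 32.060 g is S.
So S makes up 32.060/162.827 = 0.1969 of the mass, i.e. 19.69%.

19.69 mass %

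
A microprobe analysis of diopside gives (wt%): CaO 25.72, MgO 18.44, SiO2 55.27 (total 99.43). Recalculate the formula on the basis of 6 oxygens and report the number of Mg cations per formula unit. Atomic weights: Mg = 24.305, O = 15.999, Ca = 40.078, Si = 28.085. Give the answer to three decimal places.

CaO: 25.72/56.077 = 0.45866 mol → 0.45866 mol Ca, 0.45866 mol O.
MgO: 18.44/40.304 = 0.45752 mol → 0.45752 mol Mg, 0.45752 mol O.
SiO2: 55.27/60.083 = 0.91989 mol → 0.91989 mol Si, 1.83978 mol O.
Total oxygen = 2.75596 mol. Normalization factor = 6/2.75596 = 2.17710.
Mg per 6 O = 0.45752 × 2.17710 = 0.996.

0.996 Mg apfu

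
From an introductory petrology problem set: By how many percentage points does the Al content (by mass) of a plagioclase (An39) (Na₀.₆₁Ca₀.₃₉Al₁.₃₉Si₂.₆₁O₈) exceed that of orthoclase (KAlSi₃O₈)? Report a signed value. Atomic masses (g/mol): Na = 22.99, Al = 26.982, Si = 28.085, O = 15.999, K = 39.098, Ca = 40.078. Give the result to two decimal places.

First mineral: 37.505 g Al in 268.453 g formula = 13.97 wt% Al.
Second mineral: 26.982 g Al in 278.327 g formula = 9.69 wt% Al.
13.97% − 9.69% gives a difference of 4.28 percentage points.

4.28 percentage points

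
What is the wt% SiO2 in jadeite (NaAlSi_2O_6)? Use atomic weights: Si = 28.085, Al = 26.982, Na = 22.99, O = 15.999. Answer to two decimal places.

59.45 wt%

M(NaAlSi_2O_6) = 202.136 g/mol; M(SiO2) = 60.083 g/mol.
Moles SiO2 per formula unit = 2 Si ÷ 1 = 2.0000.
SiO2 fraction = (2.0000 × 60.083) / 202.136 = 120.166/202.136 = 0.5945.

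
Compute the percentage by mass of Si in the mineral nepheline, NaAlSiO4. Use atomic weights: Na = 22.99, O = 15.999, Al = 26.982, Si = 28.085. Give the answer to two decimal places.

Formula mass = 1·22.99 + 1·26.982 + 1·28.085 + 4·15.999 = 142.053 g/mol, of which 28.085 g is Si.
So Si makes up 28.085/142.053 = 0.1977 of the mass, i.e. 19.77%.

19.77 mass %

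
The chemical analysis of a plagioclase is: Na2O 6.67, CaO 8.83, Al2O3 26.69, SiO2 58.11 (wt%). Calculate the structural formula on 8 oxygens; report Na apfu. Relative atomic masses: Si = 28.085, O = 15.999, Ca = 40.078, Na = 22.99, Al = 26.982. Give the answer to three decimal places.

0.577 Na apfu

Na2O (M=61.979): mol = 0.10762; Na = 0.21524, O = 0.10762.
CaO (M=56.077): mol = 0.15746; Ca = 0.15746, O = 0.15746.
Al2O3 (M=101.961): mol = 0.26177; Al = 0.52354, O = 0.78531.
SiO2 (M=60.083): mol = 0.96716; Si = 0.96716, O = 1.93432.
ΣO = 2.98471; factor = 8/ΣO = 2.68033.
Na apfu = 0.21524 × 2.68033 = 0.577.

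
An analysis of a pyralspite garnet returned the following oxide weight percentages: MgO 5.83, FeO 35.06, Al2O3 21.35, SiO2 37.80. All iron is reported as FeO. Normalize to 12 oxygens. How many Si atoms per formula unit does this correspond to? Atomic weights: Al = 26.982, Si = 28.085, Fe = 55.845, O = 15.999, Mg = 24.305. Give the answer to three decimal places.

5.83 wt% MgO ÷ 40.304 g/mol = 0.14465 mol, giving 0.14465 Mg and 0.14465 O.
35.06 wt% FeO ÷ 71.844 g/mol = 0.48800 mol, giving 0.48800 Fe and 0.48800 O.
21.35 wt% Al2O3 ÷ 101.961 g/mol = 0.20939 mol, giving 0.41878 Al and 0.62817 O.
37.80 wt% SiO2 ÷ 60.083 g/mol = 0.62913 mol, giving 0.62913 Si and 1.25826 O.
Oxygen sums to 2.51908; scaling by 12/2.51908 = 4.76364 puts the formula on 12 O.
Si: 0.62913 × 4.76364 = 2.997 atoms per formula unit.

2.997 Si apfu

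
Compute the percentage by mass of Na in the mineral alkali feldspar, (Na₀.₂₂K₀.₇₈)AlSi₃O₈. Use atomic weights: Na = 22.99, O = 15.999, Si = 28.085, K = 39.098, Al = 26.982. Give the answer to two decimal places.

M((Na₀.₂₂K₀.₇₈)AlSi₃O₈) = 274.783 g/mol.
Na contributes 0.22 × 22.99 = 5.058 g per mole.
5.058/274.783 = 0.0184 → 1.84%.

1.84 weight percent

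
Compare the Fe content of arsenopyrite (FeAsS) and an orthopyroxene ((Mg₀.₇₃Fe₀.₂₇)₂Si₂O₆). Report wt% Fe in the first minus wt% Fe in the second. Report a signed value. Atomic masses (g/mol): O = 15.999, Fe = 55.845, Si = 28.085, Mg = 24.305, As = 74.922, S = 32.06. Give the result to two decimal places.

First mineral: 55.845 g Fe in 162.827 g formula = 34.30 wt% Fe.
Second mineral: 30.156 g Fe in 217.806 g formula = 13.85 wt% Fe.
34.30% − 13.85% gives a difference of 20.45 percentage points.

20.45 percentage points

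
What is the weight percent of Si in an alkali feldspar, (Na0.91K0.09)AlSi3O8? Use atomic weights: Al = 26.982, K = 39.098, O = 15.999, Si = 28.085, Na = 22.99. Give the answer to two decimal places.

M((Na0.91K0.09)AlSi3O8) = 263.669 g/mol.
Si contributes 3 × 28.085 = 84.255 g per mole.
84.255/263.669 = 0.3195 → 31.95%.

31.95 wt%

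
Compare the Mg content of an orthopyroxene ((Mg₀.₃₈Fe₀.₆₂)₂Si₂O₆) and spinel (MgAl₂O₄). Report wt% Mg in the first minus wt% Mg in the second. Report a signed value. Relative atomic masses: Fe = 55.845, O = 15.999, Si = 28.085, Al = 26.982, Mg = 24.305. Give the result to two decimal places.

-9.38 percentage points

Mg in (Mg₀.₃₈Fe₀.₆₂)₂Si₂O₆: molar mass 239.884 g/mol; 0.76×24.305 = 18.472 g → 7.70 wt%.
Mg in MgAl₂O₄: molar mass 142.265 g/mol; 1×24.305 = 24.305 g → 17.08 wt%.
Difference = 7.70 − 17.08 = -9.38 percentage points.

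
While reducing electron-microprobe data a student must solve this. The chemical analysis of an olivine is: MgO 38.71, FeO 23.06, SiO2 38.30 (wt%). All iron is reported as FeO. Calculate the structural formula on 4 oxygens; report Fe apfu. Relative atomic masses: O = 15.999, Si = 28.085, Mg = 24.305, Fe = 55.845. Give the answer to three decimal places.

MgO (M=40.304): mol = 0.96045; Mg = 0.96045, O = 0.96045.
FeO (M=71.844): mol = 0.32097; Fe = 0.32097, O = 0.32097.
SiO2 (M=60.083): mol = 0.63745; Si = 0.63745, O = 1.27490.
ΣO = 2.55632; factor = 4/ΣO = 1.56475.
Fe apfu = 0.32097 × 1.56475 = 0.502.

0.502 Fe apfu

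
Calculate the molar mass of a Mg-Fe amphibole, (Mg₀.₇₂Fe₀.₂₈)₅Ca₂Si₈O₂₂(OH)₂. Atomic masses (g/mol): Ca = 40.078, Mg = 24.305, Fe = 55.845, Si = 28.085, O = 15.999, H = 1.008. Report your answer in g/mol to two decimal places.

856.51 g/mol

M = 3.60·24.305 + 1.40·55.845 + 2·40.078 + 8·28.085 + 24·15.999 + 2·1.008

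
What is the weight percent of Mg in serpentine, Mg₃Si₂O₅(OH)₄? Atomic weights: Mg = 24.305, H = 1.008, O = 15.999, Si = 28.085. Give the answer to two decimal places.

Formula mass = 3·24.305 + 2·28.085 + 9·15.999 + 4·1.008 = 277.108 g/mol, of which 72.915 g is Mg.
So Mg makes up 72.915/277.108 = 0.2631 of the mass, i.e. 26.31%.

26.31 wt%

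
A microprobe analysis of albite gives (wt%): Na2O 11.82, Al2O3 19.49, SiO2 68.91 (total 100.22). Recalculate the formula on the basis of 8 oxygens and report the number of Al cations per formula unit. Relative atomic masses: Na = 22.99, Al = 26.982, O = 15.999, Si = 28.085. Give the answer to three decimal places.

11.82 wt% Na2O ÷ 61.979 g/mol = 0.19071 mol, giving 0.38142 Na and 0.19071 O.
19.49 wt% Al2O3 ÷ 101.961 g/mol = 0.19115 mol, giving 0.38230 Al and 0.57345 O.
68.91 wt% SiO2 ÷ 60.083 g/mol = 1.14691 mol, giving 1.14691 Si and 2.29382 O.
Oxygen sums to 3.05798; scaling by 8/3.05798 = 2.61611 puts the formula on 8 O.
Al: 0.38230 × 2.61611 = 1.000 atoms per formula unit.

1.000 Al apfu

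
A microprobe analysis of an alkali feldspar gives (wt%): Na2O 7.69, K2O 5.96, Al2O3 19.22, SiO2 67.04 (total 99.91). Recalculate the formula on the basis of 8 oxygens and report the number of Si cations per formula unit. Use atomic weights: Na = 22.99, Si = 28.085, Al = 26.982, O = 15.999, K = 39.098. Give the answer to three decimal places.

7.69 wt% Na2O ÷ 61.979 g/mol = 0.12407 mol, giving 0.24814 Na and 0.12407 O.
5.96 wt% K2O ÷ 94.195 g/mol = 0.06327 mol, giving 0.12654 K and 0.06327 O.
19.22 wt% Al2O3 ÷ 101.961 g/mol = 0.18850 mol, giving 0.37700 Al and 0.56550 O.
67.04 wt% SiO2 ÷ 60.083 g/mol = 1.11579 mol, giving 1.11579 Si and 2.23158 O.
Oxygen sums to 2.98442; scaling by 8/2.98442 = 2.68059 puts the formula on 8 O.
Si: 1.11579 × 2.68059 = 2.991 atoms per formula unit.

2.991 Si apfu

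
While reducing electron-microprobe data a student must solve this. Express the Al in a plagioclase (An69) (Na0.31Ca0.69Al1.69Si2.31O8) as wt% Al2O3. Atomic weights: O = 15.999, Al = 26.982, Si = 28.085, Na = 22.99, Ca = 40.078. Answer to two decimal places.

Formula mass = 273.249 g/mol.
1.69 Al → 0.8450 mol Al2O3 per formula unit; M(Al2O3) = 101.961, so Al2O3 mass = 86.157 g.
86.157/273.249 × 100 = 31.53 wt%.

31.53 wt%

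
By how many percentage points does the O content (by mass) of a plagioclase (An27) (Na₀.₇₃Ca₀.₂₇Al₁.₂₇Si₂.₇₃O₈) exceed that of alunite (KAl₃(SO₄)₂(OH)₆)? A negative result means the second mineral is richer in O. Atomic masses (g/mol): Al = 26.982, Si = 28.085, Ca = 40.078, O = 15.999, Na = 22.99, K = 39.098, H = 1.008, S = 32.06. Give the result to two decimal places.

-6.06 percentage points

O in Na₀.₇₃Ca₀.₂₇Al₁.₂₇Si₂.₇₃O₈: molar mass 266.535 g/mol; 8×15.999 = 127.992 g → 48.02 wt%.
O in KAl₃(SO₄)₂(OH)₆: molar mass 414.198 g/mol; 14×15.999 = 223.986 g → 54.08 wt%.
Difference = 48.02 − 54.08 = -6.06 percentage points.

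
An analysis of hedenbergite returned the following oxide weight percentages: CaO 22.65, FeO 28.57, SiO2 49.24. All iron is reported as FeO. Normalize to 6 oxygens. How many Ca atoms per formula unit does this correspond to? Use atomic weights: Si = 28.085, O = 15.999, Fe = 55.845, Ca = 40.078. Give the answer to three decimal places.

CaO (M=56.077): mol = 0.40391; Ca = 0.40391, O = 0.40391.
FeO (M=71.844): mol = 0.39767; Fe = 0.39767, O = 0.39767.
SiO2 (M=60.083): mol = 0.81953; Si = 0.81953, O = 1.63906.
ΣO = 2.44064; factor = 6/ΣO = 2.45837.
Ca apfu = 0.40391 × 2.45837 = 0.993.

0.993 Ca apfu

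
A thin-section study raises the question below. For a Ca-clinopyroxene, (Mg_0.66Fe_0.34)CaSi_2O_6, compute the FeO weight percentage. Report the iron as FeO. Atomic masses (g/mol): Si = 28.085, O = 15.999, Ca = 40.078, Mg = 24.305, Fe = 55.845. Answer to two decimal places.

Molar mass of (Mg_0.66Fe_0.34)CaSi_2O_6 = 0.66×24.305 + 0.34×55.845 + 1×40.078 + 2×28.085 + 6×15.999 = 227.271 g/mol.
Each formula unit contains 0.34 Fe, equivalent to 0.34/1 = 0.3400 mol FeO.
M(FeO) = 1×55.845 + 1×15.999 = 71.844 g/mol.
Mass of FeO per formula unit = 0.3400 × 71.844 = 24.427 g.
FeO wt% = 24.427 / 227.271 × 100 = 10.75%.

10.75 wt%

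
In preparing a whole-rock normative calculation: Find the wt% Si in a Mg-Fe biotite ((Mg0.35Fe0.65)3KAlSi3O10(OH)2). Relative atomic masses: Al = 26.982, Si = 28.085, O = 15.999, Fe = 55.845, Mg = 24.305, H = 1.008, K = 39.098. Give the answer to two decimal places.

M((Mg0.35Fe0.65)3KAlSi3O10(OH)2) = 478.757 g/mol.
Si contributes 3 × 28.085 = 84.255 g per mole.
84.255/478.757 = 0.1760 → 17.60%.

17.60 wt%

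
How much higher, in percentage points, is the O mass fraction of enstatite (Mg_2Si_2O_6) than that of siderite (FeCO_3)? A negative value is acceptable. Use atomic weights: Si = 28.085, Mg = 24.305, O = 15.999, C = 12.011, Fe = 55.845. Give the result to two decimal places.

6.38 percentage points

M(Mg_2Si_2O_6) = 200.774 g/mol, so wt% O = 95.994/200.774 × 100 = 47.81%.
M(FeCO_3) = 115.853 g/mol, so wt% O = 47.997/115.853 × 100 = 41.43%.
47.81 − 41.43 = 6.38 pp.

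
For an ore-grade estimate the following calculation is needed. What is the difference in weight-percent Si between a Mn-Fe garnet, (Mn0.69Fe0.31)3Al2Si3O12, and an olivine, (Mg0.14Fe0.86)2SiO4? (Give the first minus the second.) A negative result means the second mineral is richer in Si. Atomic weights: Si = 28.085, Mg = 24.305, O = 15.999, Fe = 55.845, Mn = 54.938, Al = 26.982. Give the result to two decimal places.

M((Mn0.69Fe0.31)3Al2Si3O12) = 495.865 g/mol, so wt% Si = 84.255/495.865 × 100 = 16.99%.
M((Mg0.14Fe0.86)2SiO4) = 194.940 g/mol, so wt% Si = 28.085/194.940 × 100 = 14.41%.
16.99 − 14.41 = 2.58 pp.

2.58 percentage points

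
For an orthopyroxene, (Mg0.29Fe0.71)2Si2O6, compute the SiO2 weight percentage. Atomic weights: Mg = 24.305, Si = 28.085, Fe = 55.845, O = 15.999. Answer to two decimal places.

Molar mass of (Mg0.29Fe0.71)2Si2O6 = 0.58·24.305 + 1.42·55.845 + 2·28.085 + 6·15.999 = 245.561 g/mol.
Each formula unit contains 2 Si, equivalent to 2/1 = 2.0000 mol SiO2.
M(SiO2) = 1×28.085 + 2×15.999 = 60.083 g/mol.
Mass of SiO2 per formula unit = 2.0000 × 60.083 = 120.166 g.
SiO2 wt% = 120.166 / 245.561 × 100 = 48.94%.

48.94 wt%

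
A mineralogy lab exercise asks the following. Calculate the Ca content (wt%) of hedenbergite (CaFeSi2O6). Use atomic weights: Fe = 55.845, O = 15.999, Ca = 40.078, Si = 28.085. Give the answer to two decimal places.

16.15 wt%

Formula mass = 1*40.078 + 1*55.845 + 2*28.085 + 6*15.999 = 248.087 g/mol, of which 40.078 g is Ca.
So Ca makes up 40.078/248.087 = 0.1615 of the mass, i.e. 16.15%.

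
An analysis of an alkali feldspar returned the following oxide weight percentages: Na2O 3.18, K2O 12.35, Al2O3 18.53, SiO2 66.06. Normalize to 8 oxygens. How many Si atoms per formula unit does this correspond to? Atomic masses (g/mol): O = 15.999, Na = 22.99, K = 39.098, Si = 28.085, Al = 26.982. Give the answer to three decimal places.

3.18 wt% Na2O ÷ 61.979 g/mol = 0.05131 mol, giving 0.10262 Na and 0.05131 O.
12.35 wt% K2O ÷ 94.195 g/mol = 0.13111 mol, giving 0.26222 K and 0.13111 O.
18.53 wt% Al2O3 ÷ 101.961 g/mol = 0.18174 mol, giving 0.36348 Al and 0.54522 O.
66.06 wt% SiO2 ÷ 60.083 g/mol = 1.09948 mol, giving 1.09948 Si and 2.19896 O.
Oxygen sums to 2.92660; scaling by 8/2.92660 = 2.73355 puts the formula on 8 O.
Si: 1.09948 × 2.73355 = 3.005 atoms per formula unit.

3.005 Si apfu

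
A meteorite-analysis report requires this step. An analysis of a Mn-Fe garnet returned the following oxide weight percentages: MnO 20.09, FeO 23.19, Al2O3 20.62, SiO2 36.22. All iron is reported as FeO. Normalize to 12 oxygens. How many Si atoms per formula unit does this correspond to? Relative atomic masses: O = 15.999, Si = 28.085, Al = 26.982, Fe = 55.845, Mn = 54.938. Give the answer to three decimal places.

2.991 Si apfu

20.09 wt% MnO ÷ 70.937 g/mol = 0.28321 mol, giving 0.28321 Mn and 0.28321 O.
23.19 wt% FeO ÷ 71.844 g/mol = 0.32278 mol, giving 0.32278 Fe and 0.32278 O.
20.62 wt% Al2O3 ÷ 101.961 g/mol = 0.20223 mol, giving 0.40446 Al and 0.60669 O.
36.22 wt% SiO2 ÷ 60.083 g/mol = 0.60283 mol, giving 0.60283 Si and 1.20566 O.
Oxygen sums to 2.41834; scaling by 12/2.41834 = 4.96208 puts the formula on 12 O.
Si: 0.60283 × 4.96208 = 2.991 atoms per formula unit.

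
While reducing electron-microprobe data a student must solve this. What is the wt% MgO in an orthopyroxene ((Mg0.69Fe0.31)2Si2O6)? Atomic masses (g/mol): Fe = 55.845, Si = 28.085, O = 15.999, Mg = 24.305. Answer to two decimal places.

25.24 wt%

M((Mg0.69Fe0.31)2Si2O6) = 220.329 g/mol; M(MgO) = 40.304 g/mol.
Moles MgO per formula unit = 1.38 Mg ÷ 1 = 1.3800.
MgO fraction = (1.3800 × 40.304) / 220.329 = 55.620/220.329 = 0.2524.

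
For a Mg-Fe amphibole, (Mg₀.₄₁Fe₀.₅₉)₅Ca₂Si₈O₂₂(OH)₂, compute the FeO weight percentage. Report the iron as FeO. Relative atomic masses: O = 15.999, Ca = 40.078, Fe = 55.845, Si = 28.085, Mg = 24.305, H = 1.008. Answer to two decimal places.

23.41 wt%

M((Mg₀.₄₁Fe₀.₅₉)₅Ca₂Si₈O₂₂(OH)₂) = 905.396 g/mol; M(FeO) = 71.844 g/mol.
Moles FeO per formula unit = 2.95 Fe ÷ 1 = 2.9500.
FeO fraction = (2.9500 × 71.844) / 905.396 = 211.940/905.396 = 0.2341.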